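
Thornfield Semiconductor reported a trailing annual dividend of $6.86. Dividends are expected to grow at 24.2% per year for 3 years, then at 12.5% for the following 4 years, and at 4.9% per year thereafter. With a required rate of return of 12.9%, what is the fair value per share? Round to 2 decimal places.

$179.26

Three-stage DDM. Project D₁…D_7; terminal Gordon value at t=7 with g = 0.049; discount at r = 0.129.
D_1 = 8.5201
D_2 = 10.5820
D_3 = 13.1428
D_4 = 14.7857
D_5 = 16.6339
D_6 = 18.7131
D_7 = 21.0523
TV_7 = 22.0838/(0.129−0.049) = 276.0479
P₀ = Σ Dₜ/(1+r)ᵗ + TV_7/(1+r)^7 = 179.2570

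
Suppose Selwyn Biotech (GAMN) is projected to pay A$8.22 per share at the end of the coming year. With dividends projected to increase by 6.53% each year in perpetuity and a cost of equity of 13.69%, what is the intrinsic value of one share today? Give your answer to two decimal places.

Gordon growth model: P₀ = D₁/(r − g), with D₁ = 8.22 given directly.
P₀ = 8.2200 / (0.1369 − 0.0653) = 8.2200 / 0.0716 = 114.8045

A$114.80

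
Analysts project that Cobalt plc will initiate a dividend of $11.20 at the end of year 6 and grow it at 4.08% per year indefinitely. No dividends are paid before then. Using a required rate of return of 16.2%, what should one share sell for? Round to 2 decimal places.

$43.62

Deferred-dividend DDM. At t=5 the remaining stream is a growing perpetuity with first payment D_6 = 11.20.
V_5 = D_6/(r−g) = 11.20/(0.162−0.0408) = 92.4092
P₀ = V_5/(1+r)^5 = 92.4092/(1+0.162)^5 = 43.6199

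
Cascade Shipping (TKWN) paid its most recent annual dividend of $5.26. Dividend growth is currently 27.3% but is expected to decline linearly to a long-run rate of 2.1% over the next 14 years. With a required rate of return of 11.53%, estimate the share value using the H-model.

$155.35

H-model: P₀ = D₀[(1+g_L) + H(g_S−g_L)]/(r−g_L), with H = 14/2 = 7.
P₀ = 5.26 × [(1+0.021) + 7×(0.273−0.021)] / (0.1153−0.021)
   = 5.26 × 2.7850 / 0.0943 = 155.3457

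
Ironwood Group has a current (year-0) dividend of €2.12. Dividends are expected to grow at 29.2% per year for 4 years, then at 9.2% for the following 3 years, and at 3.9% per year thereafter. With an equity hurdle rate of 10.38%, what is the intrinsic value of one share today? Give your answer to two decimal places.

€86.23

Three-stage DDM. Project D₁…D_7; terminal Gordon value at t=7 with g = 0.039; discount at r = 0.1038.
D_1 = 2.7390
D_2 = 3.5388
D_3 = 4.5722
D_4 = 5.9073
D_5 = 6.4507
D_6 = 7.0442
D_7 = 7.6923
TV_7 = 7.9923/(0.1038−0.039) = 123.3373
P₀ = Σ Dₜ/(1+r)ᵗ + TV_7/(1+r)^7 = 86.2322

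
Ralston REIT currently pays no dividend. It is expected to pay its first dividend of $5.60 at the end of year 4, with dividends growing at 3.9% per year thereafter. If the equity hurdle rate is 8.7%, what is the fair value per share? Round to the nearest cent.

$90.84

Deferred-dividend DDM. At t=3 the remaining stream is a growing perpetuity with first payment D_4 = 5.60.
V_3 = D_4/(r−g) = 5.60/(0.087−0.039) = 116.6667
P₀ = V_3/(1+r)^3 = 116.6667/(1+0.087)^3 = 90.8360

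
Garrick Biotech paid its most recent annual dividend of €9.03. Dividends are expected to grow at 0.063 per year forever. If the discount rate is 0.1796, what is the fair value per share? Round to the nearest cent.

€82.32

Gordon growth model: P₀ = D₁/(r − g). D₁ = 9.03 × (1 + 0.063) = 9.5989.
P₀ = 9.5989 / (0.1796 − 0.063) = 9.5989 / 0.1166 = 82.3232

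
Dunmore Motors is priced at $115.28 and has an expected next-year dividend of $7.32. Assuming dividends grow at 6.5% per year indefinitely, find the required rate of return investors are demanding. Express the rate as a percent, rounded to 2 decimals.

12.85%

Rearranging the constant-growth DDM: r = D₁/P₀ + g.
r = 7.3200 / 115.28 + 0.065 = 0.06350 + 0.065 = 0.12850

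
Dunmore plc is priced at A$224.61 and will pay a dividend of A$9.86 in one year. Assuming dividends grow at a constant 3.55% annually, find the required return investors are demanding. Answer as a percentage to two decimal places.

Rearranging the constant-growth DDM: r = D₁/P₀ + g.
r = 9.8600 / 224.61 + 0.0355 = 0.04390 + 0.0355 = 0.07940

7.94%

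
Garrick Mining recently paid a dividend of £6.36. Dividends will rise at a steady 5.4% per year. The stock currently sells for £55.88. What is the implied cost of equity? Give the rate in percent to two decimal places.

17.40%

Rearranging the constant-growth DDM: r = D₁/P₀ + g.
D₁ = 6.36 × (1 + 0.054) = 6.7034.
r = 6.7034 / 55.88 + 0.054 = 0.11996 + 0.054 = 0.17396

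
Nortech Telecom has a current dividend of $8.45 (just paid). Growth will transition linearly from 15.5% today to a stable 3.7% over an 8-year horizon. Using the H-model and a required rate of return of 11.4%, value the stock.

$165.60

H-model: P₀ = D₀[(1+g_L) + H(g_S−g_L)]/(r−g_L), with H = 8/2 = 4.
P₀ = 8.45 × [(1+0.037) + 4×(0.155−0.037)] / (0.114−0.037)
   = 8.45 × 1.5090 / 0.077 = 165.5981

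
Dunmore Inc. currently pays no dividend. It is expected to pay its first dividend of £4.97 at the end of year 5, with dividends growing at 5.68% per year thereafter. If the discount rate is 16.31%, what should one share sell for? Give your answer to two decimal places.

£25.55

Deferred-dividend DDM. At t=4 the remaining stream is a growing perpetuity with first payment D_5 = 4.97.
V_4 = D_5/(r−g) = 4.97/(0.1631−0.0568) = 46.7545
P₀ = V_4/(1+r)^4 = 46.7545/(1+0.1631)^4 = 25.5479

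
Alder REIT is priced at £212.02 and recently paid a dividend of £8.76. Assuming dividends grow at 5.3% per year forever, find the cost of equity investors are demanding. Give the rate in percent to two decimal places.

9.65%

Rearranging the constant-growth DDM: r = D₁/P₀ + g.
D₁ = 8.76 × (1 + 0.053) = 9.2243.
r = 9.2243 / 212.02 + 0.053 = 0.04351 + 0.053 = 0.09651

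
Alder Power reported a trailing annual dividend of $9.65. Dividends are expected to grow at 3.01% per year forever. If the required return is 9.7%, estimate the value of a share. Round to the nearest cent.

$148.59

Gordon growth model: P₀ = D₁/(r − g). D₁ = 9.65 × (1 + 0.0301) = 9.9405.
P₀ = 9.9405 / (0.097 − 0.0301) = 9.9405 / 0.0669 = 148.5869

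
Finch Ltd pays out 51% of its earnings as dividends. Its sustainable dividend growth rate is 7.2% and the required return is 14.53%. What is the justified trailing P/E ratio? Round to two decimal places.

Justified trailing P/E = b(1+g)/(r−g) = 0.51×(1+0.072)/(0.1453−0.072) = 7.4587

7.46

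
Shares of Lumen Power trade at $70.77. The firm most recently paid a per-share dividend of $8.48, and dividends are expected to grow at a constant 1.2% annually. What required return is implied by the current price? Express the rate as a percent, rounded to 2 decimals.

Rearranging the constant-growth DDM: r = D₁/P₀ + g.
D₁ = 8.48 × (1 + 0.012) = 8.5818.
r = 8.5818 / 70.77 + 0.012 = 0.12126 + 0.012 = 0.13326

13.33%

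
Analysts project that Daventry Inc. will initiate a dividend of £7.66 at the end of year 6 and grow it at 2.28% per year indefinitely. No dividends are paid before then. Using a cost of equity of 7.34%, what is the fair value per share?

£106.24

Deferred-dividend DDM. At t=5 the remaining stream is a growing perpetuity with first payment D_6 = 7.66.
V_5 = D_6/(r−g) = 7.66/(0.0734−0.0228) = 151.3834
P₀ = V_5/(1+r)^5 = 151.3834/(1+0.0734)^5 = 106.2357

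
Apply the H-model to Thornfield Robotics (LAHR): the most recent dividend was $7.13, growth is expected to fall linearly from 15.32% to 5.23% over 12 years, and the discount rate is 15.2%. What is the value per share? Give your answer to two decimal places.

$118.55

H-model: P₀ = D₀[(1+g_L) + H(g_S−g_L)]/(r−g_L), with H = 12/2 = 6.
P₀ = 7.13 × [(1+0.0523) + 6×(0.1532−0.0523)] / (0.152−0.0523)
   = 7.13 × 1.6577 / 0.0997 = 118.5497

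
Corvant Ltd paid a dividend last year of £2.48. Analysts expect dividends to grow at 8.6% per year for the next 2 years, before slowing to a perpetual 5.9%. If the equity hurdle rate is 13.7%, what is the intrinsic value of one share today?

£35.35

Two-stage DDM. Project D₁…D_2 at 0.086, terminal growth 0.059, discount at r = 0.137.
D_1 = 2.6933
D_2 = 2.9249
Terminal value at t=2: TV = D_3/(r−g) = 3.0975/(0.137−0.059) = 39.7112
P₀ = 2.6933/(1+0.137)^1 + 2.9249/(1+0.137)^2 + 39.7112/(1+0.137)^2 = 35.3492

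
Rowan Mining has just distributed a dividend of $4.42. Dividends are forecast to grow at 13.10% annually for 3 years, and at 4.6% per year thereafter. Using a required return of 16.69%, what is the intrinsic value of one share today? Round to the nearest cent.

Two-stage DDM. Project D₁…D_3 at 0.131, terminal growth 0.046, discount at r = 0.1669.
D_1 = 4.9990
D_2 = 5.6539
D_3 = 6.3946
Terminal value at t=3: TV = D_4/(r−g) = 6.6887/(0.1669−0.046) = 55.3242
P₀ = 4.9990/(1+0.1669)^1 + 5.6539/(1+0.1669)^2 + 6.3946/(1+0.1669)^3 + 55.3242/(1+0.1669)^3 = 47.2796

$47.28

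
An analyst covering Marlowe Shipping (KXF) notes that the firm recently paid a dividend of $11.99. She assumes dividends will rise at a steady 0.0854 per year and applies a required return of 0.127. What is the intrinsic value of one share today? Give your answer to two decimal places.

$312.84

Gordon growth model: P₀ = D₁/(r − g). D₁ = 11.99 × (1 + 0.0854) = 13.0139.
P₀ = 13.0139 / (0.127 − 0.0854) = 13.0139 / 0.0416 = 312.8352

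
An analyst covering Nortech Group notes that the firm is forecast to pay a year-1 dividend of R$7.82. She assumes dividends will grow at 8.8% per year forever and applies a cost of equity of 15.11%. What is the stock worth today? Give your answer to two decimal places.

R$123.93

Gordon growth model: P₀ = D₁/(r − g), with D₁ = 7.82 given directly.
P₀ = 7.8200 / (0.1511 − 0.088) = 7.8200 / 0.0631 = 123.9303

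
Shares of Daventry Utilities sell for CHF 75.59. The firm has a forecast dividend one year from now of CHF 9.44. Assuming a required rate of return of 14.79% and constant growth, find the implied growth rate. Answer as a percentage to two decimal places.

From P₀ = D₁/(r − g), the implied growth is g = r − D₁/P₀.
g = 0.1479 − 9.44/75.59 = 0.1479 − 0.12488 = 0.02302

2.30%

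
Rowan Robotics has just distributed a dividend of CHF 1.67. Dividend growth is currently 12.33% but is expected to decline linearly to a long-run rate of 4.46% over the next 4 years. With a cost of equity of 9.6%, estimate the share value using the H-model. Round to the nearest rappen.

CHF 39.05

H-model: P₀ = D₀[(1+g_L) + H(g_S−g_L)]/(r−g_L), with H = 4/2 = 2.
P₀ = 1.67 × [(1+0.0446) + 2×(0.1233−0.0446)] / (0.096−0.0446)
   = 1.67 × 1.2020 / 0.0514 = 39.0533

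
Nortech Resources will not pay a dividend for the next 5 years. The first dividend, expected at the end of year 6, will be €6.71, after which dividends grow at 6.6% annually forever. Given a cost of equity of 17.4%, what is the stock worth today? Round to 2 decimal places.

€27.86

Deferred-dividend DDM. At t=5 the remaining stream is a growing perpetuity with first payment D_6 = 6.71.
V_5 = D_6/(r−g) = 6.71/(0.174−0.066) = 62.1296
P₀ = V_5/(1+r)^5 = 62.1296/(1+0.174)^5 = 27.8585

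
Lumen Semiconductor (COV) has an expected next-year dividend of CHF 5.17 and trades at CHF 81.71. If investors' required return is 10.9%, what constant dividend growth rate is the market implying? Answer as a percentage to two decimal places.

4.57%

From P₀ = D₁/(r − g), the implied growth is g = r − D₁/P₀.
g = 0.109 − 5.17/81.71 = 0.109 − 0.06327 = 0.04573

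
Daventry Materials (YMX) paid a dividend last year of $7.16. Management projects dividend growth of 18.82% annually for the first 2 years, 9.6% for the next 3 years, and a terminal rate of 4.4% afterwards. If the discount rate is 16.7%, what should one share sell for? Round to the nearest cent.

Three-stage DDM. Project D₁…D_5; terminal Gordon value at t=5 with g = 0.044; discount at r = 0.167.
D_1 = 8.5075
D_2 = 10.1086
D_3 = 11.0791
D_4 = 12.1426
D_5 = 13.3083
TV_5 = 13.8939/(0.167−0.044) = 112.9586
P₀ = Σ Dₜ/(1+r)ᵗ + TV_5/(1+r)^5 = 86.5661

$86.57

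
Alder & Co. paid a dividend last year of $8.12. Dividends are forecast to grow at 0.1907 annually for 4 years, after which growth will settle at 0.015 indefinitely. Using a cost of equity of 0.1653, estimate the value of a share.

Two-stage DDM. Project D₁…D_4 at 0.1907, terminal growth 0.015, discount at r = 0.1653.
D_1 = 9.6685
D_2 = 11.5123
D_3 = 13.7077
D_4 = 16.3217
Terminal value at t=4: TV = D_5/(r−g) = 16.5665/(0.1653−0.015) = 110.2231
P₀ = 9.6685/(1+0.1653)^1 + 11.5123/(1+0.1653)^2 + 13.7077/(1+0.1653)^3 + 16.3217/(1+0.1653)^4 + 110.2231/(1+0.1653)^4 = 94.0642

$94.06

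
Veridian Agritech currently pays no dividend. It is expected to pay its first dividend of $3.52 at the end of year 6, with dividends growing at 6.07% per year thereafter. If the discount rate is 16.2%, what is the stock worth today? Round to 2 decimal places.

Deferred-dividend DDM. At t=5 the remaining stream is a growing perpetuity with first payment D_6 = 3.52.
V_5 = D_6/(r−g) = 3.52/(0.162−0.0607) = 34.7483
P₀ = V_5/(1+r)^5 = 34.7483/(1+0.162)^5 = 16.4022

$16.40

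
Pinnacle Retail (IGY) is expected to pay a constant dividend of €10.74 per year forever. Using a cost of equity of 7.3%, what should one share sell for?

Zero-growth DDM (perpetuity): P₀ = D/r = 10.74 / 0.073 = 147.1233

€147.12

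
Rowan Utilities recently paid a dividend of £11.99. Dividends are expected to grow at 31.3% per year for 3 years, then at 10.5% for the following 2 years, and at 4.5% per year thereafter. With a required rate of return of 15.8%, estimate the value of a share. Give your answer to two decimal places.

£226.25

Three-stage DDM. Project D₁…D_5; terminal Gordon value at t=5 with g = 0.045; discount at r = 0.158.
D_1 = 15.7429
D_2 = 20.6704
D_3 = 27.1402
D_4 = 29.9899
D_5 = 33.1389
TV_5 = 34.6301/(0.158−0.045) = 306.4614
P₀ = Σ Dₜ/(1+r)ᵗ + TV_5/(1+r)^5 = 226.2544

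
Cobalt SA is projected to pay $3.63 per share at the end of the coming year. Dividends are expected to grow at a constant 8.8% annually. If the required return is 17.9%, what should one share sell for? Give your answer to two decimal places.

Gordon growth model: P₀ = D₁/(r − g), with D₁ = 3.63 given directly.
P₀ = 3.6300 / (0.179 − 0.088) = 3.6300 / 0.091 = 39.8901

$39.89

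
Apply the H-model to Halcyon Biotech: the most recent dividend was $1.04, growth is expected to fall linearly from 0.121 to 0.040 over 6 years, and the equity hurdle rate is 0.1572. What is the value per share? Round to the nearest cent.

$11.38

H-model: P₀ = D₀[(1+g_L) + H(g_S−g_L)]/(r−g_L), with H = 6/2 = 3.
P₀ = 1.04 × [(1+0.04) + 3×(0.121−0.04)] / (0.1572−0.04)
   = 1.04 × 1.2830 / 0.1172 = 11.3850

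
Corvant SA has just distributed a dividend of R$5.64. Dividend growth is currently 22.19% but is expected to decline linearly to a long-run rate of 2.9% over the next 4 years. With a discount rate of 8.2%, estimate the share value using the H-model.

R$150.56

H-model: P₀ = D₀[(1+g_L) + H(g_S−g_L)]/(r−g_L), with H = 4/2 = 2.
P₀ = 5.64 × [(1+0.029) + 2×(0.2219−0.029)] / (0.082−0.029)
   = 5.64 × 1.4148 / 0.053 = 150.5561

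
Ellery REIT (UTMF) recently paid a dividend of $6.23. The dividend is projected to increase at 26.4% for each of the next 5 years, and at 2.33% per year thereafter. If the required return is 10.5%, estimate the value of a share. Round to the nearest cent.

$200.30

Two-stage DDM. Project D₁…D_5 at 0.264, terminal growth 0.0233, discount at r = 0.105.
D_1 = 7.8747
D_2 = 9.9536
D_3 = 12.5814
D_4 = 15.9029
D_5 = 20.1013
Terminal value at t=5: TV = D_6/(r−g) = 20.5696/(0.105−0.0233) = 251.7702
P₀ = 7.8747/(1+0.105)^1 + 9.9536/(1+0.105)^2 + 12.5814/(1+0.105)^3 + 15.9029/(1+0.105)^4 + 20.1013/(1+0.105)^5 + 251.7702/(1+0.105)^5 = 200.2958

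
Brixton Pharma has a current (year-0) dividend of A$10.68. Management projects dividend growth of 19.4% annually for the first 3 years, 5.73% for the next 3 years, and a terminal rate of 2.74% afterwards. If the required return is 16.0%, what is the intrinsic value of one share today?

Three-stage DDM. Project D₁…D_6; terminal Gordon value at t=6 with g = 0.0274; discount at r = 0.16.
D_1 = 12.7519
D_2 = 15.2258
D_3 = 18.1796
D_4 = 19.2213
D_5 = 20.3227
D_6 = 21.4872
TV_6 = 22.0759/(0.16−0.0274) = 166.4849
P₀ = Σ Dₜ/(1+r)ᵗ + TV_6/(1+r)^6 = 131.3985

A$131.40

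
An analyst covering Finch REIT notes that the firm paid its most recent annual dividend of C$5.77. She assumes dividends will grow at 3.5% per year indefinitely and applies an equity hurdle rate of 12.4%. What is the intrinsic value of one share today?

C$67.10

Gordon growth model: P₀ = D₁/(r − g). D₁ = 5.77 × (1 + 0.035) = 5.9719.
P₀ = 5.9719 / (0.124 − 0.035) = 5.9719 / 0.089 = 67.1006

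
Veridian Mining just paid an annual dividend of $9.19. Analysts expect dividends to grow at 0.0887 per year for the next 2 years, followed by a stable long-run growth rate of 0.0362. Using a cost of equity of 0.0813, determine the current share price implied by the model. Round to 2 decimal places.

$232.61

Two-stage DDM. Project D₁…D_2 at 0.0887, terminal growth 0.0362, discount at r = 0.0813.
D_1 = 10.0052
D_2 = 10.8926
Terminal value at t=2: TV = D_3/(r−g) = 11.2869/(0.0813−0.0362) = 250.2644
P₀ = 10.0052/(1+0.0813)^1 + 10.8926/(1+0.0813)^2 + 250.2644/(1+0.0813)^2 = 232.6149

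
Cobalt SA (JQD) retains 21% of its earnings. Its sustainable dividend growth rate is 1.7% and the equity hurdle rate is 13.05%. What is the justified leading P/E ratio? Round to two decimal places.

6.96

Payout ratio b = 1 − 0.21 = 0.79.
Justified leading P/E = b/(r−g) = 0.79/(0.1305−0.017) = 6.9604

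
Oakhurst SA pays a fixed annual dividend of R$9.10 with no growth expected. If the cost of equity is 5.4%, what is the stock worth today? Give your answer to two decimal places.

Zero-growth DDM (perpetuity): P₀ = D/r = 9.10 / 0.054 = 168.5185

R$168.52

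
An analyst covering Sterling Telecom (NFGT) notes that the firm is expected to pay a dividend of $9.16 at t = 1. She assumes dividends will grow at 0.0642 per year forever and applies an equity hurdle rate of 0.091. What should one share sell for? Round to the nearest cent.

$341.79

Gordon growth model: P₀ = D₁/(r − g), with D₁ = 9.16 given directly.
P₀ = 9.1600 / (0.091 − 0.0642) = 9.1600 / 0.0268 = 341.7910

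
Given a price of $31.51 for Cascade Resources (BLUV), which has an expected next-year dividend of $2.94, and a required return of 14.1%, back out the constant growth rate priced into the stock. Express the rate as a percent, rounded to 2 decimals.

From P₀ = D₁/(r − g), the implied growth is g = r − D₁/P₀.
g = 0.141 − 2.94/31.51 = 0.141 − 0.09330 = 0.04770

4.77%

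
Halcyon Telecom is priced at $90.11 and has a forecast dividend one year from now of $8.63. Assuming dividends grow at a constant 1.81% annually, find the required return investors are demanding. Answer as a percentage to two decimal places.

11.39%

Rearranging the constant-growth DDM: r = D₁/P₀ + g.
r = 8.6300 / 90.11 + 0.0181 = 0.09577 + 0.0181 = 0.11387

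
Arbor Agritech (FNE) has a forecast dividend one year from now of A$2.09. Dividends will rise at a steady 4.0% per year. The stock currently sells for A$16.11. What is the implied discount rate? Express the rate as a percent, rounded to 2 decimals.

Rearranging the constant-growth DDM: r = D₁/P₀ + g.
r = 2.0900 / 16.11 + 0.04 = 0.12973 + 0.04 = 0.16973

16.97%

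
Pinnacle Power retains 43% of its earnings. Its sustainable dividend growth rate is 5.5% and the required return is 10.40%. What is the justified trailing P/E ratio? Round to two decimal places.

12.27

Payout ratio b = 1 − 0.43 = 0.57.
Justified trailing P/E = b(1+g)/(r−g) = 0.57×(1+0.055)/(0.104−0.055) = 12.2724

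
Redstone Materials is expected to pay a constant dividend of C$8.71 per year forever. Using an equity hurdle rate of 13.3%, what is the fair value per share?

Zero-growth DDM (perpetuity): P₀ = D/r = 8.71 / 0.133 = 65.4887

C$65.49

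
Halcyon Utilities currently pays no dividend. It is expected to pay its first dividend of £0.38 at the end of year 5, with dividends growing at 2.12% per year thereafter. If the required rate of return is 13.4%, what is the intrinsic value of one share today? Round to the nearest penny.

£2.04

Deferred-dividend DDM. At t=4 the remaining stream is a growing perpetuity with first payment D_5 = 0.38.
V_4 = D_5/(r−g) = 0.38/(0.134−0.0212) = 3.3688
P₀ = V_4/(1+r)^4 = 3.3688/(1+0.134)^4 = 2.0371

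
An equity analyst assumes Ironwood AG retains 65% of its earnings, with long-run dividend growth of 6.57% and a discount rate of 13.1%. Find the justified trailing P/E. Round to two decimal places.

5.71

Payout ratio b = 1 − 0.65 = 0.35.
Justified trailing P/E = b(1+g)/(r−g) = 0.35×(1+0.0657)/(0.131−0.0657) = 5.7120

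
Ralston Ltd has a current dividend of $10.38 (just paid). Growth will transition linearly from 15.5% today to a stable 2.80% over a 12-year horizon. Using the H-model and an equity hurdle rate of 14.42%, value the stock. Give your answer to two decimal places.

H-model: P₀ = D₀[(1+g_L) + H(g_S−g_L)]/(r−g_L), with H = 12/2 = 6.
P₀ = 10.38 × [(1+0.028) + 6×(0.155−0.028)] / (0.1442−0.028)
   = 10.38 × 1.7900 / 0.1162 = 159.8985

$159.90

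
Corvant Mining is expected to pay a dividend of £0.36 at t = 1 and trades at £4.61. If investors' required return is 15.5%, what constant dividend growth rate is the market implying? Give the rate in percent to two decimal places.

From P₀ = D₁/(r − g), the implied growth is g = r − D₁/P₀.
g = 0.155 − 0.36/4.61 = 0.155 − 0.07809 = 0.07691

7.69%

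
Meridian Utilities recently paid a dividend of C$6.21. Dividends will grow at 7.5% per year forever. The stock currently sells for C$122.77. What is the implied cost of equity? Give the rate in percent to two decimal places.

12.94%

Rearranging the constant-growth DDM: r = D₁/P₀ + g.
D₁ = 6.21 × (1 + 0.075) = 6.6757.
r = 6.6757 / 122.77 + 0.075 = 0.05438 + 0.075 = 0.12938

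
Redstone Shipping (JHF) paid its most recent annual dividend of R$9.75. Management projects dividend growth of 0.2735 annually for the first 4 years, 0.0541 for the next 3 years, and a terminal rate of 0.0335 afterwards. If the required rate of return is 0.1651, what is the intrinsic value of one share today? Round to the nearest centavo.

R$164.18

Three-stage DDM. Project D₁…D_7; terminal Gordon value at t=7 with g = 0.0335; discount at r = 0.1651.
D_1 = 12.4166
D_2 = 15.8126
D_3 = 20.1373
D_4 = 25.6449
D_5 = 27.0323
D_6 = 28.4947
D_7 = 30.0363
TV_7 = 31.0425/(0.1651−0.0335) = 235.8851
P₀ = Σ Dₜ/(1+r)ᵗ + TV_7/(1+r)^7 = 164.1834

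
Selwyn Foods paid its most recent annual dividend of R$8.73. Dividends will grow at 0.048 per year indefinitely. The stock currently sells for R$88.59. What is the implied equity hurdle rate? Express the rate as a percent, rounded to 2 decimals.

15.13%

Rearranging the constant-growth DDM: r = D₁/P₀ + g.
D₁ = 8.73 × (1 + 0.048) = 9.1490.
r = 9.1490 / 88.59 + 0.048 = 0.10327 + 0.048 = 0.15127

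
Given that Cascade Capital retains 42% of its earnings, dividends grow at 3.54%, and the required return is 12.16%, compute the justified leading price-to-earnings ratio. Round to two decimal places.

Payout ratio b = 1 − 0.42 = 0.58.
Justified leading P/E = b/(r−g) = 0.58/(0.1216−0.0354) = 6.7285

6.73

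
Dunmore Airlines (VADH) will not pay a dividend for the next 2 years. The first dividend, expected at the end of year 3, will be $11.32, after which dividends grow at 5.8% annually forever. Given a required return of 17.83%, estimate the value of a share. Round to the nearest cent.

Deferred-dividend DDM. At t=2 the remaining stream is a growing perpetuity with first payment D_3 = 11.32.
V_2 = D_3/(r−g) = 11.32/(0.1783−0.058) = 94.0981
P₀ = V_2/(1+r)^2 = 94.0981/(1+0.1783)^2 = 67.7749

$67.77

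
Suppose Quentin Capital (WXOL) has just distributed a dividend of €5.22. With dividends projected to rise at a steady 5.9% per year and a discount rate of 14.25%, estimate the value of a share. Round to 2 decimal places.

€66.20

Gordon growth model: P₀ = D₁/(r − g). D₁ = 5.22 × (1 + 0.059) = 5.5280.
P₀ = 5.5280 / (0.1425 − 0.059) = 5.5280 / 0.0835 = 66.2034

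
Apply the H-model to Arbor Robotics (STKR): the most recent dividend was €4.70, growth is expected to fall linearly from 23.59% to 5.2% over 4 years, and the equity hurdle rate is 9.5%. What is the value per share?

€155.19

H-model: P₀ = D₀[(1+g_L) + H(g_S−g_L)]/(r−g_L), with H = 4/2 = 2.
P₀ = 4.70 × [(1+0.052) + 2×(0.2359−0.052)] / (0.095−0.052)
   = 4.70 × 1.4198 / 0.043 = 155.1874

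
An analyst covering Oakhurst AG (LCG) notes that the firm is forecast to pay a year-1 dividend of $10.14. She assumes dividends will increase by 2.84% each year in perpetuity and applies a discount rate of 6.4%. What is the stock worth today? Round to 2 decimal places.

Gordon growth model: P₀ = D₁/(r − g), with D₁ = 10.14 given directly.
P₀ = 10.1400 / (0.064 − 0.0284) = 10.1400 / 0.0356 = 284.8315

$284.83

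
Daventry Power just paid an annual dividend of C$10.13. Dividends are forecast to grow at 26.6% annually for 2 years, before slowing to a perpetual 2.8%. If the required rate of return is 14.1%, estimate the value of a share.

C$137.17

Two-stage DDM. Project D₁…D_2 at 0.266, terminal growth 0.028, discount at r = 0.141.
D_1 = 12.8246
D_2 = 16.2359
Terminal value at t=2: TV = D_3/(r−g) = 16.6905/(0.141−0.028) = 147.7038
P₀ = 12.8246/(1+0.141)^1 + 16.2359/(1+0.141)^2 + 147.7038/(1+0.141)^2 = 137.1650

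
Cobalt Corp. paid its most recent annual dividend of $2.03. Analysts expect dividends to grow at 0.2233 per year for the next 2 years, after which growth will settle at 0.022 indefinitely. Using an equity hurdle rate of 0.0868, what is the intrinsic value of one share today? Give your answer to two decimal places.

$45.42

Two-stage DDM. Project D₁…D_2 at 0.2233, terminal growth 0.022, discount at r = 0.0868.
D_1 = 2.4833
D_2 = 3.0378
Terminal value at t=2: TV = D_3/(r−g) = 3.1047/(0.0868−0.022) = 47.9113
P₀ = 2.4833/(1+0.0868)^1 + 3.0378/(1+0.0868)^2 + 47.9113/(1+0.0868)^2 = 45.4207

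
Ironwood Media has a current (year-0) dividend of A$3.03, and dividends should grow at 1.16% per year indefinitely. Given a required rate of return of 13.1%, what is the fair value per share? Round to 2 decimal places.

A$25.67

Gordon growth model: P₀ = D₁/(r − g). D₁ = 3.03 × (1 + 0.0116) = 3.0651.
P₀ = 3.0651 / (0.131 − 0.0116) = 3.0651 / 0.1194 = 25.6713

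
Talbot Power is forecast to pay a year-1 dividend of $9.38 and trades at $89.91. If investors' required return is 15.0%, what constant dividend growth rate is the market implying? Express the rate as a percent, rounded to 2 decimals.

From P₀ = D₁/(r − g), the implied growth is g = r − D₁/P₀.
g = 0.15 − 9.38/89.91 = 0.15 − 0.10433 = 0.04567

4.57%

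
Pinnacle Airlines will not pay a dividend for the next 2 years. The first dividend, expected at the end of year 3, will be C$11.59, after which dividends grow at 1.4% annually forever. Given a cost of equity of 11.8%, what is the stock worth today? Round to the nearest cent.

C$89.16

Deferred-dividend DDM. At t=2 the remaining stream is a growing perpetuity with first payment D_3 = 11.59.
V_2 = D_3/(r−g) = 11.59/(0.118−0.014) = 111.4423
P₀ = V_2/(1+r)^2 = 111.4423/(1+0.118)^2 = 89.1593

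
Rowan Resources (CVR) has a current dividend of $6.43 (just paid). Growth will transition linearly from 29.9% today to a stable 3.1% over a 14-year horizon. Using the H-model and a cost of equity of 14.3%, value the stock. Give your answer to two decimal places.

$166.89

H-model: P₀ = D₀[(1+g_L) + H(g_S−g_L)]/(r−g_L), with H = 14/2 = 7.
P₀ = 6.43 × [(1+0.031) + 7×(0.299−0.031)] / (0.143−0.031)
   = 6.43 × 2.9070 / 0.112 = 166.8929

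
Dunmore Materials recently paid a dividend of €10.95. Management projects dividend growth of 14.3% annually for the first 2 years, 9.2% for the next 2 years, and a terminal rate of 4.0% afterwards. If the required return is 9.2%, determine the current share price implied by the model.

€287.39

Three-stage DDM. Project D₁…D_4; terminal Gordon value at t=4 with g = 0.04; discount at r = 0.092.
D_1 = 12.5158
D_2 = 14.3056
D_3 = 15.6217
D_4 = 17.0589
TV_4 = 17.7413/(0.092−0.04) = 341.1787
P₀ = Σ Dₜ/(1+r)ᵗ + TV_4/(1+r)^4 = 287.3852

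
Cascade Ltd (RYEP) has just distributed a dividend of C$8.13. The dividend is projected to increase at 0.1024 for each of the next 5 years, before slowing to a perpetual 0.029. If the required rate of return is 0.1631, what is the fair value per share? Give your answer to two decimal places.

C$82.43

Two-stage DDM. Project D₁…D_5 at 0.1024, terminal growth 0.029, discount at r = 0.1631.
D_1 = 8.9625
D_2 = 9.8803
D_3 = 10.8920
D_4 = 12.0074
D_5 = 13.2369
Terminal value at t=5: TV = D_6/(r−g) = 13.6208/(0.1631−0.029) = 101.5718
P₀ = 8.9625/(1+0.1631)^1 + 9.8803/(1+0.1631)^2 + 10.8920/(1+0.1631)^3 + 12.0074/(1+0.1631)^4 + 13.2369/(1+0.1631)^5 + 101.5718/(1+0.1631)^5 = 82.4302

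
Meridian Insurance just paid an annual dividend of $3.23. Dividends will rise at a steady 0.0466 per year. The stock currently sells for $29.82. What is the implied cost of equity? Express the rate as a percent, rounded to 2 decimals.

Rearranging the constant-growth DDM: r = D₁/P₀ + g.
D₁ = 3.23 × (1 + 0.0466) = 3.3805.
r = 3.3805 / 29.82 + 0.0466 = 0.11336 + 0.0466 = 0.15996

16.00%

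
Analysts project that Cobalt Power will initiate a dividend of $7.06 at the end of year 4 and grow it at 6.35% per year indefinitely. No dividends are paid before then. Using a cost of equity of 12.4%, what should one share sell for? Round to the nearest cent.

$82.18

Deferred-dividend DDM. At t=3 the remaining stream is a growing perpetuity with first payment D_4 = 7.06.
V_3 = D_4/(r−g) = 7.06/(0.124−0.0635) = 116.6942
P₀ = V_3/(1+r)^3 = 116.6942/(1+0.124)^3 = 82.1770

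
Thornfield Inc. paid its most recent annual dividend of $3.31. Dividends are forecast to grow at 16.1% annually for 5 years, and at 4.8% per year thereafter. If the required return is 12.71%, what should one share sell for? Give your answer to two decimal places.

$68.96

Two-stage DDM. Project D₁…D_5 at 0.161, terminal growth 0.048, discount at r = 0.1271.
D_1 = 3.8429
D_2 = 4.4616
D_3 = 5.1799
D_4 = 6.0139
D_5 = 6.9821
Terminal value at t=5: TV = D_6/(r−g) = 7.3173/(0.1271−0.048) = 92.5068
P₀ = 3.8429/(1+0.1271)^1 + 4.4616/(1+0.1271)^2 + 5.1799/(1+0.1271)^3 + 6.0139/(1+0.1271)^4 + 6.9821/(1+0.1271)^5 + 92.5068/(1+0.1271)^5 = 68.9629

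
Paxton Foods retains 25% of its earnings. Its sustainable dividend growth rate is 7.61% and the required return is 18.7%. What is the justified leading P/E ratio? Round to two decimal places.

Payout ratio b = 1 − 0.25 = 0.75.
Justified leading P/E = b/(r−g) = 0.75/(0.187−0.0761) = 6.7628

6.76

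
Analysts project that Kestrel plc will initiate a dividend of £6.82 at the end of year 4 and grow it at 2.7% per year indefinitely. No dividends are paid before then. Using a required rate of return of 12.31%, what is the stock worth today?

Deferred-dividend DDM. At t=3 the remaining stream is a growing perpetuity with first payment D_4 = 6.82.
V_3 = D_4/(r−g) = 6.82/(0.1231−0.027) = 70.9677
P₀ = V_3/(1+r)^3 = 70.9677/(1+0.1231)^3 = 50.0963

£50.10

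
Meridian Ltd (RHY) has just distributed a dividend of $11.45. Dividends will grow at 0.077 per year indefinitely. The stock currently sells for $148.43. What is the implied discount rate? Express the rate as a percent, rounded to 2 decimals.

Rearranging the constant-growth DDM: r = D₁/P₀ + g.
D₁ = 11.45 × (1 + 0.077) = 12.3316.
r = 12.3316 / 148.43 + 0.077 = 0.08308 + 0.077 = 0.16008

16.01%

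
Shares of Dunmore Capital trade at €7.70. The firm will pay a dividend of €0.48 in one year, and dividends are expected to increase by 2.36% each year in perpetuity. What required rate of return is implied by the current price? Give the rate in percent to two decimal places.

Rearranging the constant-growth DDM: r = D₁/P₀ + g.
r = 0.4800 / 7.70 + 0.0236 = 0.06234 + 0.0236 = 0.08594

8.59%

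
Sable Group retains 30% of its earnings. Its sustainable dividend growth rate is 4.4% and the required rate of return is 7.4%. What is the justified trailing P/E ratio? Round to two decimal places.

Payout ratio b = 1 − 0.30 = 0.70.
Justified trailing P/E = b(1+g)/(r−g) = 0.70×(1+0.044)/(0.074−0.044) = 24.3600

24.36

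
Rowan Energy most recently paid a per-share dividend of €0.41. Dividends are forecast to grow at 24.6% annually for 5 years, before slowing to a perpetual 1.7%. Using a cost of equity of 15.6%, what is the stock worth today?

€6.95

Two-stage DDM. Project D₁…D_5 at 0.246, terminal growth 0.017, discount at r = 0.156.
D_1 = 0.5109
D_2 = 0.6365
D_3 = 0.7931
D_4 = 0.9882
D_5 = 1.2313
Terminal value at t=5: TV = D_6/(r−g) = 1.2523/(0.156−0.017) = 9.0091
P₀ = 0.5109/(1+0.156)^1 + 0.6365/(1+0.156)^2 + 0.7931/(1+0.156)^3 + 0.9882/(1+0.156)^4 + 1.2313/(1+0.156)^5 + 9.0091/(1+0.156)^5 = 6.9456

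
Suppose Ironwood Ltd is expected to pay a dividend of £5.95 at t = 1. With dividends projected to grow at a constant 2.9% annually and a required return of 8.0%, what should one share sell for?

£116.67

Gordon growth model: P₀ = D₁/(r − g), with D₁ = 5.95 given directly.
P₀ = 5.9500 / (0.08 − 0.029) = 5.9500 / 0.051 = 116.6667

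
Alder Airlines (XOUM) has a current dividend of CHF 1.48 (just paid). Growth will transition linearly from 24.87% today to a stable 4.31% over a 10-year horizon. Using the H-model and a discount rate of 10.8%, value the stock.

H-model: P₀ = D₀[(1+g_L) + H(g_S−g_L)]/(r−g_L), with H = 10/2 = 5.
P₀ = 1.48 × [(1+0.0431) + 5×(0.2487−0.0431)] / (0.108−0.0431)
   = 1.48 × 2.0711 / 0.0649 = 47.2300

CHF 47.23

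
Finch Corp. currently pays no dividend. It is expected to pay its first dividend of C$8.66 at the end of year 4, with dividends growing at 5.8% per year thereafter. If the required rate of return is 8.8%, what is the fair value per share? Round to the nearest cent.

C$224.14

Deferred-dividend DDM. At t=3 the remaining stream is a growing perpetuity with first payment D_4 = 8.66.
V_3 = D_4/(r−g) = 8.66/(0.088−0.058) = 288.6667
P₀ = V_3/(1+r)^3 = 288.6667/(1+0.088)^3 = 224.1351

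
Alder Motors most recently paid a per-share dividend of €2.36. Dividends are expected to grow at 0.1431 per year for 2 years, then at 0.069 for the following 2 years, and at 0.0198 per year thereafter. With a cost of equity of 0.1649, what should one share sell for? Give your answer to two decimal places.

Three-stage DDM. Project D₁…D_4; terminal Gordon value at t=4 with g = 0.0198; discount at r = 0.1649.
D_1 = 2.6977
D_2 = 3.0838
D_3 = 3.2965
D_4 = 3.5240
TV_4 = 3.5938/(0.1649−0.0198) = 24.7676
P₀ = Σ Dₜ/(1+r)ᵗ + TV_4/(1+r)^4 = 22.0377

€22.04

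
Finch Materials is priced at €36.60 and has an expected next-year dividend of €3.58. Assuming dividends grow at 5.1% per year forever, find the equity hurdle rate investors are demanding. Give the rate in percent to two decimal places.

14.88%

Rearranging the constant-growth DDM: r = D₁/P₀ + g.
r = 3.5800 / 36.60 + 0.051 = 0.09781 + 0.051 = 0.14881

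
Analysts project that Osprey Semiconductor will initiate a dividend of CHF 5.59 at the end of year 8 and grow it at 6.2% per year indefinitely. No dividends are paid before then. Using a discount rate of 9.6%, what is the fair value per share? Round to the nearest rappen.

CHF 86.55

Deferred-dividend DDM. At t=7 the remaining stream is a growing perpetuity with first payment D_8 = 5.59.
V_7 = D_8/(r−g) = 5.59/(0.096−0.062) = 164.4118
P₀ = V_7/(1+r)^7 = 164.4118/(1+0.096)^7 = 86.5484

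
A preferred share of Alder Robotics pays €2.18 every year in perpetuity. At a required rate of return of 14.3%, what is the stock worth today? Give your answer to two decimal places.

Zero-growth DDM (perpetuity): P₀ = D/r = 2.18 / 0.143 = 15.2448

€15.24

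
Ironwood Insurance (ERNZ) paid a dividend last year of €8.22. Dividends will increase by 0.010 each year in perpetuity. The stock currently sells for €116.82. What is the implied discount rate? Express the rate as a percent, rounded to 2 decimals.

Rearranging the constant-growth DDM: r = D₁/P₀ + g.
D₁ = 8.22 × (1 + 0.01) = 8.3022.
r = 8.3022 / 116.82 + 0.01 = 0.07107 + 0.01 = 0.08107

8.11%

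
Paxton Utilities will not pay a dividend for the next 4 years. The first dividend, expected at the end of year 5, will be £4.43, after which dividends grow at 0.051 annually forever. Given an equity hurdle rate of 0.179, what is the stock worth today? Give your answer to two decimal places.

£17.91

Deferred-dividend DDM. At t=4 the remaining stream is a growing perpetuity with first payment D_5 = 4.43.
V_4 = D_5/(r−g) = 4.43/(0.179−0.051) = 34.6094
P₀ = V_4/(1+r)^4 = 34.6094/(1+0.179)^4 = 17.9118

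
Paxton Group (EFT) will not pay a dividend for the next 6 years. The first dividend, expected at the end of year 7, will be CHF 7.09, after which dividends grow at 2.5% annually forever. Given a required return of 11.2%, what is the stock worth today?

Deferred-dividend DDM. At t=6 the remaining stream is a growing perpetuity with first payment D_7 = 7.09.
V_6 = D_7/(r−g) = 7.09/(0.112−0.025) = 81.4943
P₀ = V_6/(1+r)^6 = 81.4943/(1+0.112)^6 = 43.1021

CHF 43.10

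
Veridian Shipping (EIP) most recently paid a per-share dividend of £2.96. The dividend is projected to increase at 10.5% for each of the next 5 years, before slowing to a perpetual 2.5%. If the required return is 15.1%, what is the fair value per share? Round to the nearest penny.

£32.75

Two-stage DDM. Project D₁…D_5 at 0.105, terminal growth 0.025, discount at r = 0.151.
D_1 = 3.2708
D_2 = 3.6142
D_3 = 3.9937
D_4 = 4.4131
D_5 = 4.8764
Terminal value at t=5: TV = D_6/(r−g) = 4.9984/(0.151−0.025) = 39.6695
P₀ = 3.2708/(1+0.151)^1 + 3.6142/(1+0.151)^2 + 3.9937/(1+0.151)^3 + 4.4131/(1+0.151)^4 + 4.8764/(1+0.151)^5 + 39.6695/(1+0.151)^5 = 32.7545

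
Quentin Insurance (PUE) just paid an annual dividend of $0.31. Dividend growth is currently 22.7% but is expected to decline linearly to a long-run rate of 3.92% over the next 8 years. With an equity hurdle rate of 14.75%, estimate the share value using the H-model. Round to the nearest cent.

$5.12

H-model: P₀ = D₀[(1+g_L) + H(g_S−g_L)]/(r−g_L), with H = 8/2 = 4.
P₀ = 0.31 × [(1+0.0392) + 4×(0.227−0.0392)] / (0.1475−0.0392)
   = 0.31 × 1.7904 / 0.1083 = 5.1249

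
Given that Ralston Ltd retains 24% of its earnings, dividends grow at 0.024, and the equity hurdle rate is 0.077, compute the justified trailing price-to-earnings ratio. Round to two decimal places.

14.68

Payout ratio b = 1 − 0.24 = 0.76.
Justified trailing P/E = b(1+g)/(r−g) = 0.76×(1+0.024)/(0.077−0.024) = 14.6838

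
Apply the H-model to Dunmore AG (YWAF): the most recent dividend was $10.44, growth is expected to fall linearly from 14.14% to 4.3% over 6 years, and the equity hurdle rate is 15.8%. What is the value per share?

$121.49

H-model: P₀ = D₀[(1+g_L) + H(g_S−g_L)]/(r−g_L), with H = 6/2 = 3.
P₀ = 10.44 × [(1+0.043) + 3×(0.1414−0.043)] / (0.158−0.043)
   = 10.44 × 1.3382 / 0.115 = 121.4853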